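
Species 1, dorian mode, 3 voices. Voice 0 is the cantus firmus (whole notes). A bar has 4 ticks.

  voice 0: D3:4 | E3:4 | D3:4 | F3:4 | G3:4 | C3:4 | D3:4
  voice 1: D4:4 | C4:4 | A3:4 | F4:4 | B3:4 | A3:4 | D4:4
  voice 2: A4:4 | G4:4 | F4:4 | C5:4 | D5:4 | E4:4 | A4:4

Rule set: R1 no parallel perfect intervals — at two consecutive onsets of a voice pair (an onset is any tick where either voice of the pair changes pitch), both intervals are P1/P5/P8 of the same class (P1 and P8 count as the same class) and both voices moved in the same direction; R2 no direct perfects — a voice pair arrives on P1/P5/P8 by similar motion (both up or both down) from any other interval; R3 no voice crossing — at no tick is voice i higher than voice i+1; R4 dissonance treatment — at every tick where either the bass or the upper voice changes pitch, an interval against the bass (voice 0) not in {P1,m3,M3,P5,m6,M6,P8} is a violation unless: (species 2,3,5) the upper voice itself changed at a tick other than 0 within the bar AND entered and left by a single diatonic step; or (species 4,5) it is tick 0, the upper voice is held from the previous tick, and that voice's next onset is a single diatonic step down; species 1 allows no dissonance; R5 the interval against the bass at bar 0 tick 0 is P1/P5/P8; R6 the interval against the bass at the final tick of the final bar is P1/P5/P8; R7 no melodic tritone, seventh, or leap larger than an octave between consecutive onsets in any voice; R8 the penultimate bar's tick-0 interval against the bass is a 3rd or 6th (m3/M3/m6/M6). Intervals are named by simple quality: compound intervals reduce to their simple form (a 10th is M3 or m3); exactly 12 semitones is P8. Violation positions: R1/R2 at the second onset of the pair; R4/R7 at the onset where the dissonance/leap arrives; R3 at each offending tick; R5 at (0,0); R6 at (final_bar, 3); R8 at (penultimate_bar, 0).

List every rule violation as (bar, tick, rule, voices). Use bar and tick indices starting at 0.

(1, 0, R1, (1, 2))
(2, 0, R2, (0, 1))
(3, 0, R2, (0, 1))
(3, 0, R2, (0, 2))
(3, 0, R2, (1, 2))
(4, 0, R1, (0, 2))
(4, 0, R7, (1,))
(5, 0, R2, (1, 2))
(5, 0, R7, (2,))
(6, 0, R1, (1, 2))
(6, 0, R2, (0, 1))
(6, 0, R2, (0, 2))

bar 0: v0=D3 v1=D4 v2=A4 downbeat P5
bar 1: v0=E3 v1=C4 v2=G4 downbeat m3
bar 2: v0=D3 v1=A3 v2=F4 downbeat m3
bar 3: v0=F3 v1=F4 v2=C5 downbeat P5
bar 4: v0=G3 v1=B3 v2=D5 downbeat P5
bar 5: v0=C3 v1=A3 v2=E4 downbeat M3
bar 6: v0=D3 v1=D4 v2=A4 downbeat P5
  -> R1 @ bar 1 tick 0 v(1, 2): D4/A4 P5 -> C4/G4 P5 similar
  -> R2 @ bar 2 tick 0 v(0, 1): E3/C4 m6 -> D3/A3 P5 similar
  -> R2 @ bar 3 tick 0 v(0, 1): D3/A3 P5 -> F3/F4 P8 similar
  -> R2 @ bar 3 tick 0 v(0, 2): D3/F4 m3 -> F3/C5 P5 similar
  -> R2 @ bar 3 tick 0 v(1, 2): A3/F4 m6 -> F4/C5 P5 similar
  -> R1 @ bar 4 tick 0 v(0, 2): F3/C5 P5 -> G3/D5 P5 similar
  -> R7 @ bar 4 tick 0 v(1,): F4->B3 leap 6st
  -> R2 @ bar 5 tick 0 v(1, 2): B3/D5 m3 -> A3/E4 P5 similar
  -> R7 @ bar 5 tick 0 v(2,): D5->E4 leap 10st
  -> R1 @ bar 6 tick 0 v(1, 2): A3/E4 P5 -> D4/A4 P5 similar
  -> R2 @ bar 6 tick 0 v(0, 1): C3/A3 M6 -> D3/D4 P8 similar
  -> R2 @ bar 6 tick 0 v(0, 2): C3/E4 M3 -> D3/A4 P5 similar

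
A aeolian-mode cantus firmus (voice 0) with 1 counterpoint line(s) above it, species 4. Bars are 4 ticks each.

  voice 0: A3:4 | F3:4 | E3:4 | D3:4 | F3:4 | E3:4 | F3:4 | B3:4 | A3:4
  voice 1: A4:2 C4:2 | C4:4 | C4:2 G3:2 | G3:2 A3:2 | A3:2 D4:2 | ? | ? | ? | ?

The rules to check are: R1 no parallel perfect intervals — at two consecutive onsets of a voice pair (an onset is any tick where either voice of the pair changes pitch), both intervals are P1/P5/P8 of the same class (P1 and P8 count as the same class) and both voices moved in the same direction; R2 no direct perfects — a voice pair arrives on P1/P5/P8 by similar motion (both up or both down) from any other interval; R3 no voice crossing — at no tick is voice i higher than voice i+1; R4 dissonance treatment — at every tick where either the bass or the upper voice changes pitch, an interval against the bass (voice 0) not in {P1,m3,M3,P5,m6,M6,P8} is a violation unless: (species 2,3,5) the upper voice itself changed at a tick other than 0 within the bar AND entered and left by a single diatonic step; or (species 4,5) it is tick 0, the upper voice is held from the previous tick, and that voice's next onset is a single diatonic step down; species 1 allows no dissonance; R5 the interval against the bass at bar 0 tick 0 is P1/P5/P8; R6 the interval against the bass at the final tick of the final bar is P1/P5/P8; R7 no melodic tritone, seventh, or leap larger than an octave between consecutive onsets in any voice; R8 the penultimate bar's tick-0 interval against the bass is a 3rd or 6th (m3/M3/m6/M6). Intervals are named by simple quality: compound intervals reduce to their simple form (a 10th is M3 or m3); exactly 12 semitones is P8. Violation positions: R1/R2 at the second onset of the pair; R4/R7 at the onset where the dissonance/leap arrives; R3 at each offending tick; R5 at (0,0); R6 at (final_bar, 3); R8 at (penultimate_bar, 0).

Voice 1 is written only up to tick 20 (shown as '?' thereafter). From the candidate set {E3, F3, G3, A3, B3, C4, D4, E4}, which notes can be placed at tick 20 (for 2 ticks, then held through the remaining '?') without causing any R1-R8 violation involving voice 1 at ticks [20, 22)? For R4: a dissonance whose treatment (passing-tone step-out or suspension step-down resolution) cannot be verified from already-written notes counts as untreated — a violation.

E3: violates R2,R7
F3: violates R4
G3: legal
A3: violates R4
B3: violates R2
C4: legal
D4: violates R4
E4: legal

{C4, E4, G3}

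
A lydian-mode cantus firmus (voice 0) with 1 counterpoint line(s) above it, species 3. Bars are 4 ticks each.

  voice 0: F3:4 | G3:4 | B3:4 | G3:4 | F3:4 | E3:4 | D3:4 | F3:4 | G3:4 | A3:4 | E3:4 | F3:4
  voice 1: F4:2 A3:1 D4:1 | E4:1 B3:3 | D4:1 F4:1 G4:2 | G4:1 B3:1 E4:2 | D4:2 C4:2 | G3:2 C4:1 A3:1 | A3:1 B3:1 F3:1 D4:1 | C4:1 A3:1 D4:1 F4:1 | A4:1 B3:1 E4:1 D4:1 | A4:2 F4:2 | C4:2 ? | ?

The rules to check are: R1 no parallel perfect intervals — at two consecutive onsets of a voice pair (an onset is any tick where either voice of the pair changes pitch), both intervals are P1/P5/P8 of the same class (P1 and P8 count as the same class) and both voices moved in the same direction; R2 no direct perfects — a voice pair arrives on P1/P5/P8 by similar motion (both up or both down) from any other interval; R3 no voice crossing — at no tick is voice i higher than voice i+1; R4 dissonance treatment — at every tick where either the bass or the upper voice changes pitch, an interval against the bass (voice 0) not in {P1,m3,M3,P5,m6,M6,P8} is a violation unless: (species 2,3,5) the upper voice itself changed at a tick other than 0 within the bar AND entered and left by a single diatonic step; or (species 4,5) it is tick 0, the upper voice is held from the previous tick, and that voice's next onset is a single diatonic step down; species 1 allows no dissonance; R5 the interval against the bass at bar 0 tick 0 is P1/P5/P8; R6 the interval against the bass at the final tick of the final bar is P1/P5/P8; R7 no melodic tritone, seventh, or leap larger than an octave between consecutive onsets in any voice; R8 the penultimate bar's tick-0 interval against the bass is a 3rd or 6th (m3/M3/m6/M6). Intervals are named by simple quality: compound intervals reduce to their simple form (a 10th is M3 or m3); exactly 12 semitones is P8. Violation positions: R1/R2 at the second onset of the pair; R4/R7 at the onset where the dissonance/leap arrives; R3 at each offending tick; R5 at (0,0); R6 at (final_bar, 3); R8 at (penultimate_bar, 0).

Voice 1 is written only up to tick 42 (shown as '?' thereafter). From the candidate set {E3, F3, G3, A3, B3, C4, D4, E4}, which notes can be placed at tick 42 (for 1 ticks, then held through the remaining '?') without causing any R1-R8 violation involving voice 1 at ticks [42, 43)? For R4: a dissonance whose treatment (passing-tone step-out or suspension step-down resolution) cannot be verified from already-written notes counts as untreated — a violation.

{B3, C4, E3, E4, G3}

E3: legal
F3: violates R4
G3: legal
A3: violates R4
B3: legal
C4: legal
D4: violates R4
E4: legal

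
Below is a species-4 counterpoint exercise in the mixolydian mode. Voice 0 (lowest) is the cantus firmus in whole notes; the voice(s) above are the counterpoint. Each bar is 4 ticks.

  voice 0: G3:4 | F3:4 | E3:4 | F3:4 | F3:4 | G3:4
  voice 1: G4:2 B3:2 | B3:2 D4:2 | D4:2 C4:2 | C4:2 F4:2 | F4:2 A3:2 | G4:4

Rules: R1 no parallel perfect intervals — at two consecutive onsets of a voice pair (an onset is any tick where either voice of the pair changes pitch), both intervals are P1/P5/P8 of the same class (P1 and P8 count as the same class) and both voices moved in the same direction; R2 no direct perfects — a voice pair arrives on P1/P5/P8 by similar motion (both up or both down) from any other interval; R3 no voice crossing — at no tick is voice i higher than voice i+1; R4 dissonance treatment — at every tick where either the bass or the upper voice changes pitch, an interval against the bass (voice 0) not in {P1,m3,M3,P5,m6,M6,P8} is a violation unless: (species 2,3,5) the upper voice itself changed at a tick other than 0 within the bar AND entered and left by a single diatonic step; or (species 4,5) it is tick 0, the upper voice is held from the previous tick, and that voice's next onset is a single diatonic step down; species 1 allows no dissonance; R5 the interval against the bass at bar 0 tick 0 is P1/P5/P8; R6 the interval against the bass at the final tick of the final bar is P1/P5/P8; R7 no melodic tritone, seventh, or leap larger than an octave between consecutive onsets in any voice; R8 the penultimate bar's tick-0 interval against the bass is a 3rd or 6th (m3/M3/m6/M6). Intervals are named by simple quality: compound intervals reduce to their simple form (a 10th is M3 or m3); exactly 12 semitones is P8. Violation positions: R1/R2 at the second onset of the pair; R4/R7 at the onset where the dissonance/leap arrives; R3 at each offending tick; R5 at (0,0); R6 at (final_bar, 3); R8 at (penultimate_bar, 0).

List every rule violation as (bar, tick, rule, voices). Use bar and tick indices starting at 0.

(1, 0, R4, (0, 1))
(4, 0, R8, (0, 1))
(5, 0, R2, (0, 1))
(5, 0, R7, (1,))

bar 0: v0=G3 v1=G4 downbeat P8
bar 1: v0=F3 v1=B3 downbeat TT
bar 2: v0=E3 v1=D4 downbeat m7
bar 3: v0=F3 v1=C4 downbeat P5
bar 4: v0=F3 v1=F4 downbeat P8
bar 5: v0=G3 v1=G4 downbeat P8
  -> R4 @ bar 1 tick 0 v(0, 1): F3/B3 TT untreated
  -> R8 @ bar 4 tick 0 v(0, 1): penult P8 not 3rd/6th
  -> R2 @ bar 5 tick 0 v(0, 1): F3/A3 M3 -> G3/G4 P8 similar
  -> R7 @ bar 5 tick 0 v(1,): A3->G4 leap 10st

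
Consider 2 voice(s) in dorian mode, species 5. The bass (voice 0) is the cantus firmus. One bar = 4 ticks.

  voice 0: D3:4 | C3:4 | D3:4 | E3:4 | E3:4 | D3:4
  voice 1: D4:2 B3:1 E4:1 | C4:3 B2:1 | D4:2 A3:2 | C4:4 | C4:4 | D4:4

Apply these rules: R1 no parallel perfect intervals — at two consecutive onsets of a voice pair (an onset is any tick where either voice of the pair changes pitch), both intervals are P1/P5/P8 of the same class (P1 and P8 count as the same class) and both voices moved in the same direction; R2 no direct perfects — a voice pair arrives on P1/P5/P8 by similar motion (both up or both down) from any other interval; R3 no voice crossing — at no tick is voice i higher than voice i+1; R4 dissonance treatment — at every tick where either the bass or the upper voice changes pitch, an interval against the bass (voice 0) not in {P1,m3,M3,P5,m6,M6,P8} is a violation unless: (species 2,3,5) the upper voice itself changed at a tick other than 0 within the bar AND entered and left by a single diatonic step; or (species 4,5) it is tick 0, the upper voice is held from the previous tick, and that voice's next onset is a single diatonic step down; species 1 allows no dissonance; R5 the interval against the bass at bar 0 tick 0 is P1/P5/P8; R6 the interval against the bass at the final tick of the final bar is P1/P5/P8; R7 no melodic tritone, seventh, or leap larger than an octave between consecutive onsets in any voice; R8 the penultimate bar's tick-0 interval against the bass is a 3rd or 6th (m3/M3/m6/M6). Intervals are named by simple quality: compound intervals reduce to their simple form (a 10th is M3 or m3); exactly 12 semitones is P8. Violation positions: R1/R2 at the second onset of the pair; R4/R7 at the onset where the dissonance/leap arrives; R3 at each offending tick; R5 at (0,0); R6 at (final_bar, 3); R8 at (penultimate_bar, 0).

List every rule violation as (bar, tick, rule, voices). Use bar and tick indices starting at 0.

bar 0: v0=D3 v1=D4 downbeat P8
bar 1: v0=C3 v1=C4 downbeat P8
bar 2: v0=D3 v1=D4 downbeat P8
bar 3: v0=E3 v1=C4 downbeat m6
bar 4: v0=E3 v1=C4 downbeat m6
bar 5: v0=D3 v1=D4 downbeat P8
  -> R4 @ bar 0 tick 3 v(0, 1): D3/E4 M2 untreated
  -> R2 @ bar 1 tick 0 v(0, 1): D3/E4 M2 -> C3/C4 P8 similar
  -> R3 @ bar 1 tick 3 v(0, 1): C3 above B2
  -> R4 @ bar 1 tick 3 v(0, 1): C3/B2 m2 untreated
  -> R7 @ bar 1 tick 3 v(1,): C4->B2 leap 13st
  -> R2 @ bar 2 tick 0 v(0, 1): C3/B2 m2 -> D3/D4 P8 similar
  -> R7 @ bar 2 tick 0 v(1,): B2->D4 leap 15st

(0, 3, R4, (0, 1))
(1, 0, R2, (0, 1))
(1, 3, R3, (0, 1))
(1, 3, R4, (0, 1))
(1, 3, R7, (1,))
(2, 0, R2, (0, 1))
(2, 0, R7, (1,))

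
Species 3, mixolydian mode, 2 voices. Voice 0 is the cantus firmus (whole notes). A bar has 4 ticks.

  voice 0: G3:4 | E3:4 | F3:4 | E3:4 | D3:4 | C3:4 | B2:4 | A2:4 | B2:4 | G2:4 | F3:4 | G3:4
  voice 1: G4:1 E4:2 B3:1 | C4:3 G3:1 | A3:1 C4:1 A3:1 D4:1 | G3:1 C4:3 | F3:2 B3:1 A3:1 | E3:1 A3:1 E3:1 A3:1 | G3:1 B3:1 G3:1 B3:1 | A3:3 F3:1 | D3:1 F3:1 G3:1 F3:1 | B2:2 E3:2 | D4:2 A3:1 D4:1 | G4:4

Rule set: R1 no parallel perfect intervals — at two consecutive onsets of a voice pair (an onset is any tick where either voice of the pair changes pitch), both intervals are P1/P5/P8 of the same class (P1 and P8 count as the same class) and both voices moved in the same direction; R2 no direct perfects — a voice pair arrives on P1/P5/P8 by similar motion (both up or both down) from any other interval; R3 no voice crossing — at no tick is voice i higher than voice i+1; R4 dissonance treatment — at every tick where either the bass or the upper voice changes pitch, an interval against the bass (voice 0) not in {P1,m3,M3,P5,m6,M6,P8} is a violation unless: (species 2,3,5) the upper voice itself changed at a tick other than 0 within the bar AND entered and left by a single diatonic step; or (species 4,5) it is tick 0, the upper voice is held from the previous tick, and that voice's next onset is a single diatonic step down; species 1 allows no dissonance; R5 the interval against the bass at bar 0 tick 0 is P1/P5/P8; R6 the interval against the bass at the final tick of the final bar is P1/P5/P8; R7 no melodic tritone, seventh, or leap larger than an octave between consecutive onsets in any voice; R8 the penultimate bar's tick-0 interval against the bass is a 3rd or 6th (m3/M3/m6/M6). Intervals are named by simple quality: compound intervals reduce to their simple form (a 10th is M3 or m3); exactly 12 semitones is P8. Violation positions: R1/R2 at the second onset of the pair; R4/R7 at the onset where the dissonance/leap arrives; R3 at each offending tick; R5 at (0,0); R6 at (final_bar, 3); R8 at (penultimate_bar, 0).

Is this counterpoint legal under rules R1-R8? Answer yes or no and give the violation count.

No (8 violations)

bar 0: v0=G3 v1=G4 (P8)
bar 1: v0=E3 v1=C4 (m6)
bar 2: v0=F3 v1=A3 (M3)
bar 3: v0=E3 v1=G3 (m3)
bar 4: v0=D3 v1=F3 (m3)
bar 5: v0=C3 v1=E3 (M3)
bar 6: v0=B2 v1=G3 (m6)
bar 7: v0=A2 v1=A3 (P8)
bar 8: v0=B2 v1=D3 (m3)
bar 9: v0=G2 v1=B2 (M3)
bar 10: v0=F3 v1=D4 (M6)
bar 11: v0=G3 v1=G4 (P8)
  R7 @ bar4.2: F3->B3 leap 6st
  R1 @ bar7.0: B2/B3 P8 -> A2/A3 P8 similar
  R4 @ bar8.1: B2/F3 TT untreated
  R4 @ bar8.3: B2/F3 TT untreated
  R7 @ bar9.0: F3->B2 leap 6st
  R7 @ bar10.0: G2->F3 leap 10st
  R7 @ bar10.0: E3->D4 leap 10st
  R2 @ bar11.0: F3/D4 M6 -> G3/G4 P8 similar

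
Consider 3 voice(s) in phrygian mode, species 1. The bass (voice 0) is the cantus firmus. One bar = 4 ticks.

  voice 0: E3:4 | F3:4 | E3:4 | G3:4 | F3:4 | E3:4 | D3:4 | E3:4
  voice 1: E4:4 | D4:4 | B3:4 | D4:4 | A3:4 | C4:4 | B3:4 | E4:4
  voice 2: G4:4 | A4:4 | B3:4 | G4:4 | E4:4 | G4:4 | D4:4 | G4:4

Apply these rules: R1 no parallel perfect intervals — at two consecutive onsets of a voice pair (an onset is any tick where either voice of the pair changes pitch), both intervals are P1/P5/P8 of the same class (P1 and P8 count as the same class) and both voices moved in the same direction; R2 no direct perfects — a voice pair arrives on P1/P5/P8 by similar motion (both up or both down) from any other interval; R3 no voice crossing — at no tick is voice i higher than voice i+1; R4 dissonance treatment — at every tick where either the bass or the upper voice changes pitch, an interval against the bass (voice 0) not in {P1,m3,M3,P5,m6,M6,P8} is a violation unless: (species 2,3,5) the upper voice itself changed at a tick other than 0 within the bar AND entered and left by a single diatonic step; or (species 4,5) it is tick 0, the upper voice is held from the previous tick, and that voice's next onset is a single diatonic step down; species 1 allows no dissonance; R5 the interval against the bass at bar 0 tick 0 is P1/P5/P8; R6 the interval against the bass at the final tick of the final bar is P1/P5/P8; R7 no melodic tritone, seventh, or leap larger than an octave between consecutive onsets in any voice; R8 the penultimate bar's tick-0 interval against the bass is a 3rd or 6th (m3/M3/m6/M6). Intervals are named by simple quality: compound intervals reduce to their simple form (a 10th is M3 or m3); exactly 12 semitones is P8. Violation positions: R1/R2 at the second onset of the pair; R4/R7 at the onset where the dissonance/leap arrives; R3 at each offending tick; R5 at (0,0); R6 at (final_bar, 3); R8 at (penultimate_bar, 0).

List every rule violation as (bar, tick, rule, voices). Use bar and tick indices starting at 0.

bar 0: v0=E3 v1=E4 v2=G4 downbeat m3
bar 1: v0=F3 v1=D4 v2=A4 downbeat M3
bar 2: v0=E3 v1=B3 v2=B3 downbeat P5
bar 3: v0=G3 v1=D4 v2=G4 downbeat P8
bar 4: v0=F3 v1=A3 v2=E4 downbeat M7
bar 5: v0=E3 v1=C4 v2=G4 downbeat m3
bar 6: v0=D3 v1=B3 v2=D4 downbeat P8
bar 7: v0=E3 v1=E4 v2=G4 downbeat m3
  -> R5 @ bar 0 tick 0 v(0, 2): opens on m3
  -> R2 @ bar 2 tick 0 v(0, 1): F3/D4 M6 -> E3/B3 P5 similar
  -> R2 @ bar 2 tick 0 v(0, 2): F3/A4 M3 -> E3/B3 P5 similar
  -> R2 @ bar 2 tick 0 v(1, 2): D4/A4 P5 -> B3/B3 P1 similar
  -> R7 @ bar 2 tick 0 v(2,): A4->B3 leap 10st
  -> R1 @ bar 3 tick 0 v(0, 1): E3/B3 P5 -> G3/D4 P5 similar
  -> R2 @ bar 3 tick 0 v(0, 2): E3/B3 P5 -> G3/G4 P8 similar
  -> R2 @ bar 4 tick 0 v(1, 2): D4/G4 P4 -> A3/E4 P5 similar
  -> R4 @ bar 4 tick 0 v(0, 2): F3/E4 M7 untreated
  -> R1 @ bar 5 tick 0 v(1, 2): A3/E4 P5 -> C4/G4 P5 similar
  -> R2 @ bar 6 tick 0 v(0, 2): E3/G4 m3 -> D3/D4 P8 similar
  -> R8 @ bar 6 tick 0 v(0, 2): penult P8 not 3rd/6th
  -> R2 @ bar 7 tick 0 v(0, 1): D3/B3 M6 -> E3/E4 P8 similar
  -> R6 @ bar 7 tick 3 v(0, 2): closes on m3

(0, 0, R5, (0, 2))
(2, 0, R2, (0, 1))
(2, 0, R2, (0, 2))
(2, 0, R2, (1, 2))
(2, 0, R7, (2,))
(3, 0, R1, (0, 1))
(3, 0, R2, (0, 2))
(4, 0, R2, (1, 2))
(4, 0, R4, (0, 2))
(5, 0, R1, (1, 2))
(6, 0, R2, (0, 2))
(6, 0, R8, (0, 2))
(7, 0, R2, (0, 1))
(7, 3, R6, (0, 2))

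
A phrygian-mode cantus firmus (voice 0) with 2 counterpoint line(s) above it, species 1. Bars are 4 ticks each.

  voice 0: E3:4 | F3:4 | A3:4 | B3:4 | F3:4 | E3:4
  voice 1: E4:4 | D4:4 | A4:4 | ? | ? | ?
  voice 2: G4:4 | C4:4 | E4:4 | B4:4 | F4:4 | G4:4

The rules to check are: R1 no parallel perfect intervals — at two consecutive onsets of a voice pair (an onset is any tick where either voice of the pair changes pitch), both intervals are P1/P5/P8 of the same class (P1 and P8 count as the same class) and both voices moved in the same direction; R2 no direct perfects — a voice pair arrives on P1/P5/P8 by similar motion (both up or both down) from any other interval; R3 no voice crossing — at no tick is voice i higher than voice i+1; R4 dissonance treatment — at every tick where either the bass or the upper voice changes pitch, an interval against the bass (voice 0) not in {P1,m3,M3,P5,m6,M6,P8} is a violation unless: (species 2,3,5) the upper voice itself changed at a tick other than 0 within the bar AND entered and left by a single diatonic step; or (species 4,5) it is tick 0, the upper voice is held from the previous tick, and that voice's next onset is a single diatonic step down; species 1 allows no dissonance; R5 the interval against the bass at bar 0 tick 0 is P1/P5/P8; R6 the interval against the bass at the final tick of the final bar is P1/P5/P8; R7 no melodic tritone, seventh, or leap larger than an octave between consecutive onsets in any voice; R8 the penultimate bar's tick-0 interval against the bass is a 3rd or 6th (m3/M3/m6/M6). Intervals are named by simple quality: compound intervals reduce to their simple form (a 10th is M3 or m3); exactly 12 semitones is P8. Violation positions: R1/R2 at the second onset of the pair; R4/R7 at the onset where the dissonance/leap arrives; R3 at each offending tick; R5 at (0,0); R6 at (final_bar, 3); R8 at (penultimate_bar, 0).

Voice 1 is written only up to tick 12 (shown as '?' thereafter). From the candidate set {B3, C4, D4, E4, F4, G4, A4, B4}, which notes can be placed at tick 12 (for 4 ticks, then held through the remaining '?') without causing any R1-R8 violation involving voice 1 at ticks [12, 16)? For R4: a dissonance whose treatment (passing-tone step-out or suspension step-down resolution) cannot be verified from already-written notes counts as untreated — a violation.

{D4, G4}

B3: violates R7
C4: violates R4
D4: legal
E4: violates R4
F4: violates R4
G4: legal
A4: violates R4
B4: violates R1,R2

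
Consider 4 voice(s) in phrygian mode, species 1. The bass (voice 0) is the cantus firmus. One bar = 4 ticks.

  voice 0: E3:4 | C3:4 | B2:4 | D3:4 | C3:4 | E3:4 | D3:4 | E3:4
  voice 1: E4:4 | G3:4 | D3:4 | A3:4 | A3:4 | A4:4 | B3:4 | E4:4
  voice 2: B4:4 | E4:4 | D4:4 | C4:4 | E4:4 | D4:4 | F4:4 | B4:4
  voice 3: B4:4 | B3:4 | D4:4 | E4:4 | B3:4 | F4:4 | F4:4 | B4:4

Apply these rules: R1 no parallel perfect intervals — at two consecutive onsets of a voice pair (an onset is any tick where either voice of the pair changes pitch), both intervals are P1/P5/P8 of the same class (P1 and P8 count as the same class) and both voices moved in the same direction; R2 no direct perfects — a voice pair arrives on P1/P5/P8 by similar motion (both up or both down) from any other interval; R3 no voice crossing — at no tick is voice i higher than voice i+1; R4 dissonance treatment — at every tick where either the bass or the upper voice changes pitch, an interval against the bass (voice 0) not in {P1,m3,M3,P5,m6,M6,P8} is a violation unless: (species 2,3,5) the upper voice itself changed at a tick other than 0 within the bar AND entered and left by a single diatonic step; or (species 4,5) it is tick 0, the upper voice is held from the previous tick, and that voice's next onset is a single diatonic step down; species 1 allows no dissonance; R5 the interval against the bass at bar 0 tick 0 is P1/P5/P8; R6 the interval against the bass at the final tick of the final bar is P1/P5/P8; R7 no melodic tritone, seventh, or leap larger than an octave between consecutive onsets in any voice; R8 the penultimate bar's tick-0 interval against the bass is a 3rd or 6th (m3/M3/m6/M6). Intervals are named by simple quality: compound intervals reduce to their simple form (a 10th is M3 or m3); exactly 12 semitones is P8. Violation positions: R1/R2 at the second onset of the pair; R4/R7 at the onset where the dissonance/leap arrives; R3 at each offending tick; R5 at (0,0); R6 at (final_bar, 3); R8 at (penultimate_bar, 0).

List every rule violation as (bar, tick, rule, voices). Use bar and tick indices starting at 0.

(1, 0, R2, (0, 1))
(1, 0, R3, (2, 3))
(1, 0, R4, (0, 3))
(1, 1, R3, (2, 3))
(1, 2, R3, (2, 3))
(1, 3, R3, (2, 3))
(2, 0, R2, (1, 2))
(3, 0, R2, (0, 1))
(3, 0, R2, (1, 3))
(3, 0, R4, (0, 2))
(3, 0, R4, (0, 3))
(4, 0, R3, (2, 3))
(4, 0, R4, (0, 3))
(4, 1, R3, (2, 3))
(4, 2, R3, (2, 3))
(4, 3, R3, (2, 3))
(5, 0, R3, (1, 2))
(5, 0, R4, (0, 1))
(5, 0, R4, (0, 2))
(5, 0, R4, (0, 3))
(5, 0, R7, (3,))
(5, 1, R3, (1, 2))
(5, 2, R3, (1, 2))
(5, 3, R3, (1, 2))
(6, 0, R7, (1,))
(7, 0, R1, (2, 3))
(7, 0, R2, (0, 1))
(7, 0, R2, (0, 2))
(7, 0, R2, (0, 3))
(7, 0, R2, (1, 2))
(7, 0, R2, (1, 3))
(7, 0, R7, (2,))
(7, 0, R7, (3,))

bar 0: v0=E3 v1=E4 v2=B4 v3=B4 downbeat P5
bar 1: v0=C3 v1=G3 v2=E4 v3=B3 downbeat M7
bar 2: v0=B2 v1=D3 v2=D4 v3=D4 downbeat m3
bar 3: v0=D3 v1=A3 v2=C4 v3=E4 downbeat M2
bar 4: v0=C3 v1=A3 v2=E4 v3=B3 downbeat M7
bar 5: v0=E3 v1=A4 v2=D4 v3=F4 downbeat m2
bar 6: v0=D3 v1=B3 v2=F4 v3=F4 downbeat m3
bar 7: v0=E3 v1=E4 v2=B4 v3=B4 downbeat P5
  -> R2 @ bar 1 tick 0 v(0, 1): E3/E4 P8 -> C3/G3 P5 similar
  -> R3 @ bar 1 tick 0 v(2, 3): E4 above B3
  -> R4 @ bar 1 tick 0 v(0, 3): C3/B3 M7 untreated
  -> R3 @ bar 1 tick 1 v(2, 3): E4 above B3
  -> R3 @ bar 1 tick 2 v(2, 3): E4 above B3
  -> R3 @ bar 1 tick 3 v(2, 3): E4 above B3
  -> R2 @ bar 2 tick 0 v(1, 2): G3/E4 M6 -> D3/D4 P8 similar
  -> R2 @ bar 3 tick 0 v(0, 1): B2/D3 m3 -> D3/A3 P5 similar
  -> R2 @ bar 3 tick 0 v(1, 3): D3/D4 P8 -> A3/E4 P5 similar
  -> R4 @ bar 3 tick 0 v(0, 2): D3/C4 m7 untreated
  -> R4 @ bar 3 tick 0 v(0, 3): D3/E4 M2 untreated
  -> R3 @ bar 4 tick 0 v(2, 3): E4 above B3
  -> R4 @ bar 4 tick 0 v(0, 3): C3/B3 M7 untreated
  -> R3 @ bar 4 tick 1 v(2, 3): E4 above B3
  -> R3 @ bar 4 tick 2 v(2, 3): E4 above B3
  -> R3 @ bar 4 tick 3 v(2, 3): E4 above B3
  -> R3 @ bar 5 tick 0 v(1, 2): A4 above D4
  -> R4 @ bar 5 tick 0 v(0, 1): E3/A4 P4 untreated
  -> R4 @ bar 5 tick 0 v(0, 2): E3/D4 m7 untreated
  -> R4 @ bar 5 tick 0 v(0, 3): E3/F4 m2 untreated
  -> R7 @ bar 5 tick 0 v(3,): B3->F4 leap 6st
  -> R3 @ bar 5 tick 1 v(1, 2): A4 above D4
  -> R3 @ bar 5 tick 2 v(1, 2): A4 above D4
  -> R3 @ bar 5 tick 3 v(1, 2): A4 above D4
  -> R7 @ bar 6 tick 0 v(1,): A4->B3 leap 10st
  -> R1 @ bar 7 tick 0 v(2, 3): F4/F4 P1 -> B4/B4 P1 similar
  -> R2 @ bar 7 tick 0 v(0, 1): D3/B3 M6 -> E3/E4 P8 similar
  -> R2 @ bar 7 tick 0 v(0, 2): D3/F4 m3 -> E3/B4 P5 similar
  -> R2 @ bar 7 tick 0 v(0, 3): D3/F4 m3 -> E3/B4 P5 similar
  -> R2 @ bar 7 tick 0 v(1, 2): B3/F4 TT -> E4/B4 P5 similar
  -> R2 @ bar 7 tick 0 v(1, 3): B3/F4 TT -> E4/B4 P5 similar
  -> R7 @ bar 7 tick 0 v(2,): F4->B4 leap 6st
  -> R7 @ bar 7 tick 0 v(3,): F4->B4 leap 6st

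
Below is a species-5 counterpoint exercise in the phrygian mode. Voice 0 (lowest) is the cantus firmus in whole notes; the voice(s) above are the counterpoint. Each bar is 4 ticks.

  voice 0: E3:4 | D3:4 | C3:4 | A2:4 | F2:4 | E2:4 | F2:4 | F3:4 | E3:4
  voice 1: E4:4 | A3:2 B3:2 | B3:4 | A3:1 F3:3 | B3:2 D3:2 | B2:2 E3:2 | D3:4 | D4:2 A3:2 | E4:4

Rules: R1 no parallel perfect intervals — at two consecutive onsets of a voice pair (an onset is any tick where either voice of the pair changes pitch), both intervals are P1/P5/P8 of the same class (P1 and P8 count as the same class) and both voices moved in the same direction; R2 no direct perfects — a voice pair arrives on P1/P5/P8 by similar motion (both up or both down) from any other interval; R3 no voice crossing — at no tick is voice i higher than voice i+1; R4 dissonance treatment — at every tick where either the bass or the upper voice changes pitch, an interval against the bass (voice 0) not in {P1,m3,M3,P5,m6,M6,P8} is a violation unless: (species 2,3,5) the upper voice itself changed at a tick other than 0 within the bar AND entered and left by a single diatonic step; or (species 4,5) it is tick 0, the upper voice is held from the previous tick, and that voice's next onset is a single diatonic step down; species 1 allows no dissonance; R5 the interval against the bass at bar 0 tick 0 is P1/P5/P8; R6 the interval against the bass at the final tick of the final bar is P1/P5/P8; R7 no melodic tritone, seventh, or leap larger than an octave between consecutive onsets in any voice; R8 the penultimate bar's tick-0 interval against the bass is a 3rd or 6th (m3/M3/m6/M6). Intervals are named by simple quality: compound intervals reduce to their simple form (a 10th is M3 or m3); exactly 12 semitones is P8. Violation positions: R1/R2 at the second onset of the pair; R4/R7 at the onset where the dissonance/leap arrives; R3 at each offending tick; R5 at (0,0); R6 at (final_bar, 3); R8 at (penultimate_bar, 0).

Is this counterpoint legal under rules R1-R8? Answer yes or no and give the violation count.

No (5 violations)

bar 0: v0=E3 v1=E4 (P8)
bar 1: v0=D3 v1=A3 (P5)
bar 2: v0=C3 v1=B3 (M7)
bar 3: v0=A2 v1=A3 (P8)
bar 4: v0=F2 v1=B3 (TT)
bar 5: v0=E2 v1=B2 (P5)
bar 6: v0=F2 v1=D3 (M6)
bar 7: v0=F3 v1=D4 (M6)
bar 8: v0=E3 v1=E4 (P8)
  R2 @ bar1.0: E3/E4 P8 -> D3/A3 P5 similar
  R2 @ bar3.0: C3/B3 M7 -> A2/A3 P8 similar
  R4 @ bar4.0: F2/B3 TT untreated
  R7 @ bar4.0: F3->B3 leap 6st
  R2 @ bar5.0: F2/D3 M6 -> E2/B2 P5 similar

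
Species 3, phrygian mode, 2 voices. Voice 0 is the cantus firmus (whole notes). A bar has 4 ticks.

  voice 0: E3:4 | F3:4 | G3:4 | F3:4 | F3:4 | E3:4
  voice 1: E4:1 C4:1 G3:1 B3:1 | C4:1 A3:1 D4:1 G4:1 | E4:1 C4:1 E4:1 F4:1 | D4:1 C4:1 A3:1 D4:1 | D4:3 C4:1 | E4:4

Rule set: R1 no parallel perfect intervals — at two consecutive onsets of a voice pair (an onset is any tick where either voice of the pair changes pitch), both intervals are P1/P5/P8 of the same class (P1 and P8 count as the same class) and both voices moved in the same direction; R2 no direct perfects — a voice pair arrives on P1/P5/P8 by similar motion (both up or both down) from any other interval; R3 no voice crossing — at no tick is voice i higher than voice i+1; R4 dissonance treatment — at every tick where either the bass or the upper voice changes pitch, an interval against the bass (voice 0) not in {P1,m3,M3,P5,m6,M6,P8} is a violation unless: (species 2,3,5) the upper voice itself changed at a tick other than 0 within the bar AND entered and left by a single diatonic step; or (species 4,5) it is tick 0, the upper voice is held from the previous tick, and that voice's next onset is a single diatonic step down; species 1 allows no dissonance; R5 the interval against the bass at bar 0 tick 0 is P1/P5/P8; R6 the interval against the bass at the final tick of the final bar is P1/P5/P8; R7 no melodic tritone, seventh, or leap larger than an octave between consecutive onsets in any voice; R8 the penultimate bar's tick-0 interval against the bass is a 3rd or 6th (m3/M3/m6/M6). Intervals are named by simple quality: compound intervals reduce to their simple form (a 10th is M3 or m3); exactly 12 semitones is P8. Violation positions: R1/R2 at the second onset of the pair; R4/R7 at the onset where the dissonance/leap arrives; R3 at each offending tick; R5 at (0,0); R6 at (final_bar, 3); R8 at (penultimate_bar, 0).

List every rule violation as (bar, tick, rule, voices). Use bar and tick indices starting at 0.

bar 0: v0=E3 v1=E4 downbeat P8
bar 1: v0=F3 v1=C4 downbeat P5
bar 2: v0=G3 v1=E4 downbeat M6
bar 3: v0=F3 v1=D4 downbeat M6
bar 4: v0=F3 v1=D4 downbeat M6
bar 5: v0=E3 v1=E4 downbeat P8
  -> R1 @ bar 1 tick 0 v(0, 1): E3/B3 P5 -> F3/C4 P5 similar
  -> R4 @ bar 1 tick 3 v(0, 1): F3/G4 M2 untreated
  -> R4 @ bar 2 tick 1 v(0, 1): G3/C4 P4 untreated
  -> R4 @ bar 2 tick 3 v(0, 1): G3/F4 m7 untreated

(1, 0, R1, (0, 1))
(1, 3, R4, (0, 1))
(2, 1, R4, (0, 1))
(2, 3, R4, (0, 1))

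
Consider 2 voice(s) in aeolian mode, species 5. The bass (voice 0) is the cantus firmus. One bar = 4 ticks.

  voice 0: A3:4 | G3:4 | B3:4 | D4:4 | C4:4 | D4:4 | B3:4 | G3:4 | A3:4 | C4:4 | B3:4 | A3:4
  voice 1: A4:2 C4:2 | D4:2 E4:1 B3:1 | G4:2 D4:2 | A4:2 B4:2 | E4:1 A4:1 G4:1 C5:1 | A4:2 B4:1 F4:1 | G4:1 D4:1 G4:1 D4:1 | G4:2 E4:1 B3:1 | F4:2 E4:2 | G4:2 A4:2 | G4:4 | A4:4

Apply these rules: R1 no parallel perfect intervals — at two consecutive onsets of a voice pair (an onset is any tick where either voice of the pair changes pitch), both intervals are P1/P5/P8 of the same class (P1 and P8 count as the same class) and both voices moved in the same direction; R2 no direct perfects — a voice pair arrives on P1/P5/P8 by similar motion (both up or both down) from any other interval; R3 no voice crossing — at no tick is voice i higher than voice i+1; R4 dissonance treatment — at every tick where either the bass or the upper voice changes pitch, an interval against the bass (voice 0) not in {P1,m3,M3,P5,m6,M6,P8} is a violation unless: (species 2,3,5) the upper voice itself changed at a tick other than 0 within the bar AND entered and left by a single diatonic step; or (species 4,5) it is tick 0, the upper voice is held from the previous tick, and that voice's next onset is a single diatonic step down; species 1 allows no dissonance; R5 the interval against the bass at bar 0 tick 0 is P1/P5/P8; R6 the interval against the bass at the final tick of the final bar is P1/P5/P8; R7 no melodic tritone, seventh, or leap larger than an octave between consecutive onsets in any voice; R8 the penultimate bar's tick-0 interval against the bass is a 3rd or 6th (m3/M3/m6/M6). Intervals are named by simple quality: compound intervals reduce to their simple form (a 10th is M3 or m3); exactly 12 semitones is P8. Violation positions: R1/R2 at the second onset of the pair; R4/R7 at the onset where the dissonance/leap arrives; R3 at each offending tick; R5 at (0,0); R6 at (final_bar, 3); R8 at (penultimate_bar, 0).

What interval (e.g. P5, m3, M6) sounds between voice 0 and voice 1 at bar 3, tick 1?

P5

voice 0=D4 voice 1=A4 -> P5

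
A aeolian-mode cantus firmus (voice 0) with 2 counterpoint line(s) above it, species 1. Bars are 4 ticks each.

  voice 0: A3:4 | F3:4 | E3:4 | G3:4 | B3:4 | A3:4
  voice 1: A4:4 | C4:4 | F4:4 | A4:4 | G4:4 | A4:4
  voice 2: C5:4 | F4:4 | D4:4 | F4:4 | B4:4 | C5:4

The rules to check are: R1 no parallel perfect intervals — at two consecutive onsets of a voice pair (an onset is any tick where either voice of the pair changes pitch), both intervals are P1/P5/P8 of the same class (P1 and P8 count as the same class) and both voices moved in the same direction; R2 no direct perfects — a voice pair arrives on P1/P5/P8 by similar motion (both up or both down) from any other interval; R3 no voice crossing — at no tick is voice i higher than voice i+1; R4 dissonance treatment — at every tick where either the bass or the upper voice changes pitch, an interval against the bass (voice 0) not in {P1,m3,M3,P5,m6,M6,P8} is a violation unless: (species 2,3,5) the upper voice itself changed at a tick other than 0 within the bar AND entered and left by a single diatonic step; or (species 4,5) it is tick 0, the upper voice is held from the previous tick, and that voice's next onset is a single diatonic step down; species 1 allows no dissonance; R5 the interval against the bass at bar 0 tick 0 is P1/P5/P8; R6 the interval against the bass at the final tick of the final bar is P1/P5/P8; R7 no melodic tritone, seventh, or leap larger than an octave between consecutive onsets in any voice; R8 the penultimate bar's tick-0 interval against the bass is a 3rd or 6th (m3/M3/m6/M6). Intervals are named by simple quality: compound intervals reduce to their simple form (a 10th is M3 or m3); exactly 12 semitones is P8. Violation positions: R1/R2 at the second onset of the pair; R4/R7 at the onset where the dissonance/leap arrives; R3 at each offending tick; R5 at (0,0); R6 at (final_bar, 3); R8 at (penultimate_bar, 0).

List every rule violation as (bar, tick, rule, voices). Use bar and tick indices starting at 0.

(0, 0, R5, (0, 2))
(1, 0, R2, (0, 1))
(1, 0, R2, (0, 2))
(2, 0, R3, (1, 2))
(2, 0, R4, (0, 1))
(2, 0, R4, (0, 2))
(2, 1, R3, (1, 2))
(2, 2, R3, (1, 2))
(2, 3, R3, (1, 2))
(3, 0, R3, (1, 2))
(3, 0, R4, (0, 1))
(3, 0, R4, (0, 2))
(3, 1, R3, (1, 2))
(3, 2, R3, (1, 2))
(3, 3, R3, (1, 2))
(4, 0, R2, (0, 2))
(4, 0, R7, (2,))
(4, 0, R8, (0, 2))
(5, 3, R6, (0, 2))

bar 0: v0=A3 v1=A4 v2=C5 downbeat m3
bar 1: v0=F3 v1=C4 v2=F4 downbeat P8
bar 2: v0=E3 v1=F4 v2=D4 downbeat m7
bar 3: v0=G3 v1=A4 v2=F4 downbeat m7
bar 4: v0=B3 v1=G4 v2=B4 downbeat P8
bar 5: v0=A3 v1=A4 v2=C5 downbeat m3
  -> R5 @ bar 0 tick 0 v(0, 2): opens on m3
  -> R2 @ bar 1 tick 0 v(0, 1): A3/A4 P8 -> F3/C4 P5 similar
  -> R2 @ bar 1 tick 0 v(0, 2): A3/C5 m3 -> F3/F4 P8 similar
  -> R3 @ bar 2 tick 0 v(1, 2): F4 above D4
  -> R4 @ bar 2 tick 0 v(0, 1): E3/F4 m2 untreated
  -> R4 @ bar 2 tick 0 v(0, 2): E3/D4 m7 untreated
  -> R3 @ bar 2 tick 1 v(1, 2): F4 above D4
  -> R3 @ bar 2 tick 2 v(1, 2): F4 above D4
  -> R3 @ bar 2 tick 3 v(1, 2): F4 above D4
  -> R3 @ bar 3 tick 0 v(1, 2): A4 above F4
  -> R4 @ bar 3 tick 0 v(0, 1): G3/A4 M2 untreated
  -> R4 @ bar 3 tick 0 v(0, 2): G3/F4 m7 untreated
  -> R3 @ bar 3 tick 1 v(1, 2): A4 above F4
  -> R3 @ bar 3 tick 2 v(1, 2): A4 above F4
  -> R3 @ bar 3 tick 3 v(1, 2): A4 above F4
  -> R2 @ bar 4 tick 0 v(0, 2): G3/F4 m7 -> B3/B4 P8 similar
  -> R7 @ bar 4 tick 0 v(2,): F4->B4 leap 6st
  -> R8 @ bar 4 tick 0 v(0, 2): penult P8 not 3rd/6th
  -> R6 @ bar 5 tick 3 v(0, 2): closes on m3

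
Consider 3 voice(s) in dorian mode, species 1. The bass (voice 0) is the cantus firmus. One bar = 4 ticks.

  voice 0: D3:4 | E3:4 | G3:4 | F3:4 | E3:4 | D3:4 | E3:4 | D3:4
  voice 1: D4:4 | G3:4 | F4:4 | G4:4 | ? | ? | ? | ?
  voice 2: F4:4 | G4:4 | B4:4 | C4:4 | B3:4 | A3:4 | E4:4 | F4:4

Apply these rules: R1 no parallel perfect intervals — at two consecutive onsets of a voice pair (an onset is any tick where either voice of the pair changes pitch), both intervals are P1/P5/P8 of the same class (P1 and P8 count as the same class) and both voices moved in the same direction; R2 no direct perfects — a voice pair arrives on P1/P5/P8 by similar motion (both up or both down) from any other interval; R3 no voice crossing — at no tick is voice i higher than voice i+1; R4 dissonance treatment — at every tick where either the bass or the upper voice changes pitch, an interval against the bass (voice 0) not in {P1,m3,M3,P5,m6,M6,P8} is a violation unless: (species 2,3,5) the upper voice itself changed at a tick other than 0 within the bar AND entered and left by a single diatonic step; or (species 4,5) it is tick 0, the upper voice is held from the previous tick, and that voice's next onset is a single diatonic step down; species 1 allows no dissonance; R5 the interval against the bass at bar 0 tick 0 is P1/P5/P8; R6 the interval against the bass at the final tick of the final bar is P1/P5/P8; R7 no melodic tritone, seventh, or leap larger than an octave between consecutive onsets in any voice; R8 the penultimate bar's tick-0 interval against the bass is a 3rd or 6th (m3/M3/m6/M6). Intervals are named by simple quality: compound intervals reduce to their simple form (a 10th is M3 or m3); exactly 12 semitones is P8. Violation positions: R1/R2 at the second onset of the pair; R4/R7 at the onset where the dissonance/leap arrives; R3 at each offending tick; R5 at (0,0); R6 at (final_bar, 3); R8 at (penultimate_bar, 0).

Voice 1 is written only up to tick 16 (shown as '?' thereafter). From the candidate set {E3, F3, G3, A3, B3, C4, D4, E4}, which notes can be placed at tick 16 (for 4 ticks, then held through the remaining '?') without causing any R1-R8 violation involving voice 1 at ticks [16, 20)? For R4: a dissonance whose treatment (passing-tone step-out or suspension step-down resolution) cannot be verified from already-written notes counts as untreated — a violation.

E3: violates R1,R2,R7
F3: violates R4,R7
G3: legal
A3: violates R4,R7
B3: violates R2
C4: violates R3
D4: violates R3,R4
E4: violates R2,R3

{G3}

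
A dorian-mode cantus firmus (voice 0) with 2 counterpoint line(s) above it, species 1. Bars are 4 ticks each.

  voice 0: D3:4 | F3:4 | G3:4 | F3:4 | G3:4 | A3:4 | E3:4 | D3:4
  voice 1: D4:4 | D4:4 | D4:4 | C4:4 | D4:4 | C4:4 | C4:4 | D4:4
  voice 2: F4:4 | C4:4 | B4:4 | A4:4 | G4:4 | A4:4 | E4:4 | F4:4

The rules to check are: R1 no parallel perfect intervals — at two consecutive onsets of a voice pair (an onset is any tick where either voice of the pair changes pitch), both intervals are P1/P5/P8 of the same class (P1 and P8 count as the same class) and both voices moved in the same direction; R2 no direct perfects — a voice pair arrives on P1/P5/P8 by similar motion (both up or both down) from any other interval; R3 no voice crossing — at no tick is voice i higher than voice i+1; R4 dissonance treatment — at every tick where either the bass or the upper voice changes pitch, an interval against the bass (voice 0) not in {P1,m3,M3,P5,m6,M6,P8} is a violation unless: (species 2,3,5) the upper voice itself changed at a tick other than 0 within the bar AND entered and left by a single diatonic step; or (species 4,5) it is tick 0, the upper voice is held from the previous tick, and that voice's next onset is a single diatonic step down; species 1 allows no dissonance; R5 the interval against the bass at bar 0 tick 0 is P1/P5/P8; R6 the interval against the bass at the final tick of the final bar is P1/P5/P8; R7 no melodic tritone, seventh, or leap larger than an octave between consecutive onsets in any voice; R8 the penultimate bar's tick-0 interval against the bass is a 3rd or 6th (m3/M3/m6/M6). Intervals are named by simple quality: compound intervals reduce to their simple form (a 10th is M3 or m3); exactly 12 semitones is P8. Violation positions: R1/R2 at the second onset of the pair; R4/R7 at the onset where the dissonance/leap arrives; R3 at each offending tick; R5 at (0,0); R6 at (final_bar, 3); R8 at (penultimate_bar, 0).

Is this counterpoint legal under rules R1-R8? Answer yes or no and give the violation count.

No (12 violations)

bar 0: v0=D3 v1=D4 v2=F4 (m3)
bar 1: v0=F3 v1=D4 v2=C4 (P5)
bar 2: v0=G3 v1=D4 v2=B4 (M3)
bar 3: v0=F3 v1=C4 v2=A4 (M3)
bar 4: v0=G3 v1=D4 v2=G4 (P8)
bar 5: v0=A3 v1=C4 v2=A4 (P8)
bar 6: v0=E3 v1=C4 v2=E4 (P8)
bar 7: v0=D3 v1=D4 v2=F4 (m3)
  R5 @ bar0.0: opens on m3
  R3 @ bar1.0: D4 above C4
  R3 @ bar1.1: D4 above C4
  R3 @ bar1.2: D4 above C4
  R3 @ bar1.3: D4 above C4
  R7 @ bar2.0: C4->B4 leap 11st
  R1 @ bar3.0: G3/D4 P5 -> F3/C4 P5 similar
  R1 @ bar4.0: F3/C4 P5 -> G3/D4 P5 similar
  R1 @ bar5.0: G3/G4 P8 -> A3/A4 P8 similar
  R1 @ bar6.0: A3/A4 P8 -> E3/E4 P8 similar
  R8 @ bar6.0: penult P8 not 3rd/6th
  R6 @ bar7.3: closes on m3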